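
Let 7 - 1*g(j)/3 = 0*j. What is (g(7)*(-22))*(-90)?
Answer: 41580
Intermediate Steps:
g(j) = 21 (g(j) = 21 - 0*j = 21 - 3*0 = 21 + 0 = 21)
(g(7)*(-22))*(-90) = (21*(-22))*(-90) = -462*(-90) = 41580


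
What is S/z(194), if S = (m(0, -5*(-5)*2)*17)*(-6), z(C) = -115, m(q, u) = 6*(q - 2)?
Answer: -1224/115 ≈ -10.643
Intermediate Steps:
m(q, u) = -12 + 6*q (m(q, u) = 6*(-2 + q) = -12 + 6*q)
S = 1224 (S = ((-12 + 6*0)*17)*(-6) = ((-12 + 0)*17)*(-6) = -12*17*(-6) = -204*(-6) = 1224)
S/z(194) = 1224/(-115) = 1224*(-1/115) = -1224/115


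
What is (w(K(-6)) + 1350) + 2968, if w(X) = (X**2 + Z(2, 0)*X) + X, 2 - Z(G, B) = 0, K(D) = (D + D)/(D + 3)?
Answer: 4346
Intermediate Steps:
K(D) = 2*D/(3 + D) (K(D) = (2*D)/(3 + D) = 2*D/(3 + D))
Z(G, B) = 2 (Z(G, B) = 2 - 1*0 = 2 + 0 = 2)
w(X) = X**2 + 3*X (w(X) = (X**2 + 2*X) + X = X**2 + 3*X)
(w(K(-6)) + 1350) + 2968 = ((2*(-6)/(3 - 6))*(3 + 2*(-6)/(3 - 6)) + 1350) + 2968 = ((2*(-6)/(-3))*(3 + 2*(-6)/(-3)) + 1350) + 2968 = ((2*(-6)*(-1/3))*(3 + 2*(-6)*(-1/3)) + 1350) + 2968 = (4*(3 + 4) + 1350) + 2968 = (4*7 + 1350) + 2968 = (28 + 1350) + 2968 = 1378 + 2968 = 4346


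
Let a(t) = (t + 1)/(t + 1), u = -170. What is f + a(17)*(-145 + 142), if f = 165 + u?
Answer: -8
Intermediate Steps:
f = -5 (f = 165 - 170 = -5)
a(t) = 1 (a(t) = (1 + t)/(1 + t) = 1)
f + a(17)*(-145 + 142) = -5 + 1*(-145 + 142) = -5 + 1*(-3) = -5 - 3 = -8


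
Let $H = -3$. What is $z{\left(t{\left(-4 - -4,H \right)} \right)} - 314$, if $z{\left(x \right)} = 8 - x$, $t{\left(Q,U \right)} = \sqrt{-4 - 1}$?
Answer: $-306 - i \sqrt{5} \approx -306.0 - 2.2361 i$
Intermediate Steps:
$t{\left(Q,U \right)} = i \sqrt{5}$ ($t{\left(Q,U \right)} = \sqrt{-5} = i \sqrt{5}$)
$z{\left(t{\left(-4 - -4,H \right)} \right)} - 314 = \left(8 - i \sqrt{5}\right) - 314 = -306 - i \sqrt{5}$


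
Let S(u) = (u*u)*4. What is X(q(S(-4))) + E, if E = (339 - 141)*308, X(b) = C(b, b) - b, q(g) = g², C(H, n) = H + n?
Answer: 65080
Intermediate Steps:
S(u) = 4*u² (S(u) = u²*4 = 4*u²)
X(b) = b (X(b) = (b + b) - b = 2*b - b = b)
E = 60984 (E = 198*308 = 60984)
X(q(S(-4))) + E = (4*(-4)²)² + 60984 = (4*16)² + 60984 = 64² + 60984 = 4096 + 60984 = 65080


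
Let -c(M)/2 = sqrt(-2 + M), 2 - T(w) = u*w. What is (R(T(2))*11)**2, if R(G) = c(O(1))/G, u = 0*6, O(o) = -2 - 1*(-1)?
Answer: -363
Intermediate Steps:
O(o) = -1 (O(o) = -2 + 1 = -1)
u = 0
T(w) = 2 (T(w) = 2 - 0*w = 2 - 1*0 = 2 + 0 = 2)
c(M) = -2*sqrt(-2 + M)
R(G) = -2*I*sqrt(3)/G (R(G) = (-2*sqrt(-2 - 1))/G = (-2*I*sqrt(3))/G = -2*I*sqrt(3)/G)
(R(T(2))*11)**2 = (-2*I*sqrt(3)/2*11)**2 = (-2*I*sqrt(3)*1/2*11)**2 = (-I*sqrt(3)*11)**2 = (-11*I*sqrt(3))**2 = -363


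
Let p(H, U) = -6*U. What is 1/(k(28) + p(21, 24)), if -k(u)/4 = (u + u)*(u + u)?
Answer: -1/12688 ≈ -7.8815e-5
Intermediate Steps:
k(u) = -16*u² (k(u) = -4*(u + u)*(u + u) = -4*2*u*2*u = -16*u²)
1/(k(28) + p(21, 24)) = 1/(-16*28² - 6*24) = 1/(-16*784 - 144) = 1/(-12544 - 144) = 1/(-12688) = -1/12688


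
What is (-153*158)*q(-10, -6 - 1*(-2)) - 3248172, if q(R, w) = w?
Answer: -3151476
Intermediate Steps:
(-153*158)*q(-10, -6 - 1*(-2)) - 3248172 = (-153*158)*(-6 - 1*(-2)) - 3248172 = -24174*(-6 + 2) - 3248172 = -24174*(-4) - 3248172 = 96696 - 3248172 = -3151476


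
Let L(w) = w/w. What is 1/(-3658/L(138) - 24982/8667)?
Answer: -8667/31728868 ≈ -0.00027316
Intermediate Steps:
L(w) = 1
1/(-3658/L(138) - 24982/8667) = 1/(-3658/1 - 24982/8667) = 1/(-3658*1 - 24982*1/8667) = 1/(-3658 - 24982/8667) = 1/(-31728868/8667) = -8667/31728868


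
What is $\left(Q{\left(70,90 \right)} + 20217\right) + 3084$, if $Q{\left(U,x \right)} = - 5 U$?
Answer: $22951$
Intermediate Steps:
$\left(Q{\left(70,90 \right)} + 20217\right) + 3084 = \left(\left(-5\right) 70 + 20217\right) + 3084 = \left(-350 + 20217\right) + 3084 = 19867 + 3084 = 22951$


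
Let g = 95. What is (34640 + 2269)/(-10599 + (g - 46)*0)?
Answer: -12303/3533 ≈ -3.4823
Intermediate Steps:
(34640 + 2269)/(-10599 + (g - 46)*0) = (34640 + 2269)/(-10599 + (95 - 46)*0) = 36909/(-10599 + 49*0) = 36909/(-10599 + 0) = 36909/(-10599) = 36909*(-1/10599) = -12303/3533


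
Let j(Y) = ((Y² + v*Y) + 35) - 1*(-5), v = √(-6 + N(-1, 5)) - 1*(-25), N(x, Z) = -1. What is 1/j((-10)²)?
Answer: 627/7866080 - I*√7/1573216 ≈ 7.9709e-5 - 1.6817e-6*I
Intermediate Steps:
v = 25 + I*√7 (v = √(-6 - 1) - 1*(-25) = √(-7) + 25 = I*√7 + 25 = 25 + I*√7 ≈ 25.0 + 2.6458*I)
j(Y) = 40 + Y² + Y*(25 + I*√7) (j(Y) = ((Y² + (25 + I*√7)*Y) + 35) - 1*(-5) = ((Y² + Y*(25 + I*√7)) + 35) + 5 = (35 + Y² + Y*(25 + I*√7)) + 5 = 40 + Y² + Y*(25 + I*√7))
1/j((-10)²) = 1/(40 + ((-10)²)² + (-10)²*(25 + I*√7)) = 1/(40 + 100² + 100*(25 + I*√7)) = 1/(40 + 10000 + (2500 + 100*I*√7)) = 1/(12540 + 100*I*√7)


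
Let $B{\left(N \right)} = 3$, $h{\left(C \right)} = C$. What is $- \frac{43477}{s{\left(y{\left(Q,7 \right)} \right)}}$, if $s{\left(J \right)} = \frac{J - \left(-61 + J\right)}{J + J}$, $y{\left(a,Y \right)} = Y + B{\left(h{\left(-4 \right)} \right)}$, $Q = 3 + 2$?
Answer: $- \frac{869540}{61} \approx -14255.0$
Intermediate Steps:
$Q = 5$
$y{\left(a,Y \right)} = 3 + Y$ ($y{\left(a,Y \right)} = Y + 3 = 3 + Y$)
$s{\left(J \right)} = \frac{61}{2 J}$
$- \frac{43477}{s{\left(y{\left(Q,7 \right)} \right)}} = - \frac{43477}{\frac{61}{2} \frac{1}{3 + 7}} = - \frac{43477}{\frac{61}{2} \cdot \frac{1}{10}} = - \frac{43477}{\frac{61}{20}} = \left(-43477\right) \frac{20}{61} = - \frac{869540}{61}$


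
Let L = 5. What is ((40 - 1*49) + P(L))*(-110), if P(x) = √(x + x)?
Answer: 990 - 110*√10 ≈ 642.15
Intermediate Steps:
P(x) = √2*√x (P(x) = √(2*x) = √2*√x)
((40 - 1*49) + P(L))*(-110) = ((40 - 1*49) + √2*√5)*(-110) = ((40 - 49) + √10)*(-110) = (-9 + √10)*(-110) = 990 - 110*√10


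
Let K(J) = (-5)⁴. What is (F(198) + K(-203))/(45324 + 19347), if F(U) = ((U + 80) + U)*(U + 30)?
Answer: 109153/64671 ≈ 1.6878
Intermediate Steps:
K(J) = 625
F(U) = (30 + U)*(80 + 2*U) (F(U) = ((80 + U) + U)*(30 + U) = (80 + 2*U)*(30 + U) = (30 + U)*(80 + 2*U))
(F(198) + K(-203))/(45324 + 19347) = ((2400 + 2*198² + 140*198) + 625)/(45324 + 19347) = ((2400 + 2*39204 + 27720) + 625)/64671 = ((2400 + 78408 + 27720) + 625)*(1/64671) = (108528 + 625)*(1/64671) = 109153*(1/64671) = 109153/64671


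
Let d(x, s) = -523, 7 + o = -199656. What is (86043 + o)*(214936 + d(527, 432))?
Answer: -24361605060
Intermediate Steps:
o = -199663 (o = -7 - 199656 = -199663)
(86043 + o)*(214936 + d(527, 432)) = (86043 - 199663)*(214936 - 523) = -113620*214413 = -24361605060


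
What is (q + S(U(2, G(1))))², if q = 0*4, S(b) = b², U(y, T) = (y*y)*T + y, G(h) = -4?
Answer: 38416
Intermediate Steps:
U(y, T) = y + T*y² (U(y, T) = y²*T + y = T*y² + y = y + T*y²)
q = 0
(q + S(U(2, G(1))))² = (0 + (2*(1 - 4*2))²)² = (0 + (2*(1 - 8))²)² = (0 + (2*(-7))²)² = (0 + (-14)²)² = (0 + 196)² = 196² = 38416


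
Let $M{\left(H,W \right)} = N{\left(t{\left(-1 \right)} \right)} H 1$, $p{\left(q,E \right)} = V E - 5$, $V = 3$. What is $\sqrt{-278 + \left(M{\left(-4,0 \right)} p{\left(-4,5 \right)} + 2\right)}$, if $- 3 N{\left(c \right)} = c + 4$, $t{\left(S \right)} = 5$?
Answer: $2 i \sqrt{39} \approx 12.49 i$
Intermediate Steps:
$p{\left(q,E \right)} = -5 + 3 E$ ($p{\left(q,E \right)} = 3 E - 5 = -5 + 3 E$)
$N{\left(c \right)} = - \frac{4}{3} - \frac{c}{3}$ ($N{\left(c \right)} = - \frac{c + 4}{3} = - \frac{4 + c}{3} = - \frac{4}{3} - \frac{c}{3}$)
$M{\left(H,W \right)} = - 3 H$ ($M{\left(H,W \right)} = \left(- \frac{4}{3} - \frac{5}{3}\right) H 1 = - 3 H 1 = - 3 H$)
$\sqrt{-278 + \left(M{\left(-4,0 \right)} p{\left(-4,5 \right)} + 2\right)} = \sqrt{-278 + \left(\left(-3\right) \left(-4\right) \left(-5 + 3 \cdot 5\right) + 2\right)} = \sqrt{-278 + \left(12 \left(-5 + 15\right) + 2\right)} = \sqrt{-278 + \left(12 \cdot 10 + 2\right)} = \sqrt{-278 + \left(120 + 2\right)} = \sqrt{-278 + 122} = \sqrt{-156} = 2 i \sqrt{39}$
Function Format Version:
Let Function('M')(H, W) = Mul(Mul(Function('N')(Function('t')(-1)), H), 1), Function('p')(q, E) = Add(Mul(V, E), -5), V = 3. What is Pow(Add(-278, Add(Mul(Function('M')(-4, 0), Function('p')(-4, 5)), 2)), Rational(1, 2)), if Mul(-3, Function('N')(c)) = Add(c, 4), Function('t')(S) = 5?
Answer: Mul(2, I, Pow(39, Rational(1, 2))) ≈ Mul(12.490, I)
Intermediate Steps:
Function('p')(q, E) = Add(-5, Mul(3, E)) (Function('p')(q, E) = Add(Mul(3, E), -5) = Add(-5, Mul(3, E)))
Function('N')(c) = Add(Rational(-4, 3), Mul(Rational(-1, 3), c)) (Function('N')(c) = Mul(Rational(-1, 3), Add(c, 4)) = Mul(Rational(-1, 3), Add(4, c)) = Add(Rational(-4, 3), Mul(Rational(-1, 3), c)))
Function('M')(H, W) = Mul(-3, H) (Function('M')(H, W) = Mul(Mul(Add(Rational(-4, 3), Mul(Rational(-1, 3), 5)), H), 1) = Mul(Mul(Add(Rational(-4, 3), Rational(-5, 3)), H), 1) = Mul(Mul(-3, H), 1) = Mul(-3, H))
Pow(Add(-278, Add(Mul(Function('M')(-4, 0), Function('p')(-4, 5)), 2)), Rational(1, 2)) = Pow(Add(-278, Add(Mul(Mul(-3, -4), Add(-5, Mul(3, 5))), 2)), Rational(1, 2)) = Pow(Add(-278, Add(Mul(12, Add(-5, 15)), 2)), Rational(1, 2)) = Pow(Add(-278, Add(Mul(12, 10), 2)), Rational(1, 2)) = Pow(Add(-278, Add(120, 2)), Rational(1, 2)) = Pow(Add(-278, 122), Rational(1, 2)) = Pow(-156, Rational(1, 2)) = Mul(2, I, Pow(39, Rational(1, 2)))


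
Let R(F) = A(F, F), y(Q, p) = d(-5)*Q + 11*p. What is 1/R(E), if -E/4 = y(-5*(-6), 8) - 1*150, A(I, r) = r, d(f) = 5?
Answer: -1/352 ≈ -0.0028409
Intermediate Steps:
y(Q, p) = 5*Q + 11*p
E = -352 (E = -4*((5*(-5*(-6)) + 11*8) - 1*150) = -4*((5*30 + 88) - 150) = -4*((150 + 88) - 150) = -4*(238 - 150) = -4*88 = -352)
R(F) = F
1/R(E) = 1/(-352) = -1/352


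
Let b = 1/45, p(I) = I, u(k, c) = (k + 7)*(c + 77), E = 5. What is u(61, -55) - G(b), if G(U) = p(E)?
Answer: 1491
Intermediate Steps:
u(k, c) = (7 + k)*(77 + c)
b = 1/45 ≈ 0.022222
G(U) = 5
u(61, -55) - G(b) = (539 + 7*(-55) + 77*61 - 55*61) - 1*5 = (539 - 385 + 4697 - 3355) - 5 = 1496 - 5 = 1491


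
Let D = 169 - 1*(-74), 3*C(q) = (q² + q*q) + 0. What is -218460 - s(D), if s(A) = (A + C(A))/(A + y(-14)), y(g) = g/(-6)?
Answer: -160905387/736 ≈ -2.1862e+5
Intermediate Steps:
C(q) = 2*q²/3 (C(q) = ((q² + q*q) + 0)/3 = ((q² + q²) + 0)/3 = (2*q² + 0)/3 = (2*q²)/3 = 2*q²/3)
D = 243 (D = 169 + 74 = 243)
y(g) = -g/6 (y(g) = g*(-⅙) = -g/6)
s(A) = (A + 2*A²/3)/(7/3 + A) (s(A) = (A + 2*A²/3)/(A - ⅙*(-14)) = (A + 2*A²/3)/(A + 7/3) = (A + 2*A²/3)/(7/3 + A))
-218460 - s(D) = -218460 - 243*(3 + 2*243)/(7 + 3*243) = -218460 - 243*(3 + 486)/(7 + 729) = -218460 - 243*489/736 = -218460 - 1*118827/736 = -218460 - 118827/736 = -160905387/736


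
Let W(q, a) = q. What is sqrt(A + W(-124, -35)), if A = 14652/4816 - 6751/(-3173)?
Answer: I*sqrt(433570005742265)/1910146 ≈ 10.901*I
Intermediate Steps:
A = 19750903/3820292 (A = 14652*(1/4816) - 6751*(-1/3173) = 3663/1204 + 6751/3173 = 19750903/3820292 ≈ 5.1700)
sqrt(A + W(-124, -35)) = sqrt(19750903/3820292 - 124) = sqrt(-453965305/3820292) = I*sqrt(433570005742265)/1910146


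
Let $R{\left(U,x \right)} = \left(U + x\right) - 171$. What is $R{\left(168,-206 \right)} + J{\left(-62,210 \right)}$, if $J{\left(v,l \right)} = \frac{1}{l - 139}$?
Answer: $- \frac{14838}{71} \approx -208.99$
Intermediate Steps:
$R{\left(U,x \right)} = -171 + U + x$
$J{\left(v,l \right)} = \frac{1}{-139 + l}$
$R{\left(168,-206 \right)} + J{\left(-62,210 \right)} = \left(-171 + 168 - 206\right) + \frac{1}{-139 + 210} = -209 + \frac{1}{71} = - \frac{14838}{71}$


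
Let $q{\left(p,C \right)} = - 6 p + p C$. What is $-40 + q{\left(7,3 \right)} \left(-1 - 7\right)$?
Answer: $128$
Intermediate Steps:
$q{\left(p,C \right)} = - 6 p + C p$
$-40 + q{\left(7,3 \right)} \left(-1 - 7\right) = -40 + 7 \left(-6 + 3\right) \left(-1 - 7\right) = -40 + 7 \left(-3\right) \left(-8\right) = -40 - -168 = -40 + 168 = 128$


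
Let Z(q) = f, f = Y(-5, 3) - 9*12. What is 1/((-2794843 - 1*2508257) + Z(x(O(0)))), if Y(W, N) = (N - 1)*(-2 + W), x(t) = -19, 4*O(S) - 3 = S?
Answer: -1/5303222 ≈ -1.8856e-7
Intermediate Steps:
O(S) = ¾ + S/4
Y(W, N) = (-1 + N)*(-2 + W)
f = -122 (f = (2 - 1*(-5) - 2*3 + 3*(-5)) - 9*12 = (2 + 5 - 6 - 15) - 108 = -14 - 108 = -122)
Z(q) = -122
1/((-2794843 - 1*2508257) + Z(x(O(0)))) = 1/((-2794843 - 1*2508257) - 122) = 1/((-2794843 - 2508257) - 122) = 1/(-5303100 - 122) = 1/(-5303222) = -1/5303222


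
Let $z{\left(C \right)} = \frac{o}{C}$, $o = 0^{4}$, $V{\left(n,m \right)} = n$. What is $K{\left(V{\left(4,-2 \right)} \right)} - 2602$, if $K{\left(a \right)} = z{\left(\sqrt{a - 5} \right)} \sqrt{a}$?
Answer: $-2602$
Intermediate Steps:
$o = 0$
$z{\left(C \right)} = 0$ ($z{\left(C \right)} = \frac{0}{C} = 0$)
$K{\left(a \right)} = 0$ ($K{\left(a \right)} = 0 \sqrt{a} = 0$)
$K{\left(V{\left(4,-2 \right)} \right)} - 2602 = 0 - 2602 = -2602$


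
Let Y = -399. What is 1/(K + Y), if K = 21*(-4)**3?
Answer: -1/1743 ≈ -0.00057372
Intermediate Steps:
K = -1344 (K = 21*(-64) = -1344)
1/(K + Y) = 1/(-1344 - 399) = 1/(-1743) = -1/1743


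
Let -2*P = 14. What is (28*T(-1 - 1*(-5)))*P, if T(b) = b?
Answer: -784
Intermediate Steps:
P = -7 (P = -½*14 = -7)
(28*T(-1 - 1*(-5)))*P = (28*(-1 - 1*(-5)))*(-7) = (28*(-1 + 5))*(-7) = (28*4)*(-7) = 112*(-7) = -784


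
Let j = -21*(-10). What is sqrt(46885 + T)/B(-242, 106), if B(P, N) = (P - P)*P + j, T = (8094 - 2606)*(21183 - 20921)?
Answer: sqrt(1484741)/210 ≈ 5.8024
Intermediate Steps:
j = 210
T = 1437856 (T = 5488*262 = 1437856)
B(P, N) = 210 (B(P, N) = (P - P)*P + 210 = 0*P + 210 = 0 + 210 = 210)
sqrt(46885 + T)/B(-242, 106) = sqrt(46885 + 1437856)/210 = sqrt(1484741)*(1/210) = sqrt(1484741)/210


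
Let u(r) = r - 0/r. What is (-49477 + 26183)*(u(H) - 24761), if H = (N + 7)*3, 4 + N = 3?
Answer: 576363442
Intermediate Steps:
N = -1 (N = -4 + 3 = -1)
H = 18 (H = (-1 + 7)*3 = 6*3 = 18)
u(r) = r (u(r) = r - 7*0 = r + 0 = r)
(-49477 + 26183)*(u(H) - 24761) = (-49477 + 26183)*(18 - 24761) = -23294*(-24743) = 576363442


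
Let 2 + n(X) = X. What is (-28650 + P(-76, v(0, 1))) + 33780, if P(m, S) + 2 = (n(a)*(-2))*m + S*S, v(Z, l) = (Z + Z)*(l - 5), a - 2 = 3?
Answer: 5584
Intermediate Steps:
a = 5 (a = 2 + 3 = 5)
n(X) = -2 + X
v(Z, l) = 2*Z*(-5 + l) (v(Z, l) = (2*Z)*(-5 + l) = 2*Z*(-5 + l))
P(m, S) = -2 + S² - 6*m (P(m, S) = -2 + (((-2 + 5)*(-2))*m + S*S) = -2 + ((3*(-2))*m + S²) = -2 + (-6*m + S²) = -2 + (S² - 6*m) = -2 + S² - 6*m)
(-28650 + P(-76, v(0, 1))) + 33780 = (-28650 + (-2 + (2*0*(-5 + 1))² - 6*(-76))) + 33780 = (-28650 + (-2 + (2*0*(-4))² + 456)) + 33780 = (-28650 + (-2 + 0² + 456)) + 33780 = (-28650 + (-2 + 0 + 456)) + 33780 = (-28650 + 454) + 33780 = -28196 + 33780 = 5584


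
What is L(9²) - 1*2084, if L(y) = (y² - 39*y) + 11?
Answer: 1329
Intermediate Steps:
L(y) = 11 + y² - 39*y
L(9²) - 1*2084 = (11 + (9²)² - 39*9²) - 1*2084 = (11 + 81² - 39*81) - 2084 = (11 + 6561 - 3159) - 2084 = 3413 - 2084 = 1329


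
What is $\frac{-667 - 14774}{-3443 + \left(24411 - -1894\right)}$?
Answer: $- \frac{15441}{22862} \approx -0.6754$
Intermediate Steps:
$\frac{-667 - 14774}{-3443 + \left(24411 - -1894\right)} = - \frac{15441}{-3443 + \left(24411 + 1894\right)} = - \frac{15441}{-3443 + 26305} = - \frac{15441}{22862}$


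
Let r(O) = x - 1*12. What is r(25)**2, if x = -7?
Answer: 361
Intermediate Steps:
r(O) = -19 (r(O) = -7 - 1*12 = -7 - 12 = -19)
r(25)**2 = (-19)**2 = 361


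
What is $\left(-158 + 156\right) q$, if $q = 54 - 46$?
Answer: $-16$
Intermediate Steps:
$q = 8$
$\left(-158 + 156\right) q = \left(-158 + 156\right) 8 = \left(-2\right) 8 = -16$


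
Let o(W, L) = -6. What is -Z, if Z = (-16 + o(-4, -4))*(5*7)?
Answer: 770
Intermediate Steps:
Z = -770 (Z = (-16 - 6)*(5*7) = -22*35 = -770)
-Z = -1*(-770) = 770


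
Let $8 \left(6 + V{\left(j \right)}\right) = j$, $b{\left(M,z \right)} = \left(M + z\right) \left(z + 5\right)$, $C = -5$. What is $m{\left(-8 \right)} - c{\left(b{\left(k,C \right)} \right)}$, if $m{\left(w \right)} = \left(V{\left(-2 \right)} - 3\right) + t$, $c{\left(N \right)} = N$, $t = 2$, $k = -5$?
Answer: $- \frac{29}{4} \approx -7.25$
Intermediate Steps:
$b{\left(M,z \right)} = \left(5 + z\right) \left(M + z\right)$ ($b{\left(M,z \right)} = \left(M + z\right) \left(5 + z\right) = \left(5 + z\right) \left(M + z\right)$)
$V{\left(j \right)} = -6 + \frac{j}{8}$
$m{\left(w \right)} = - \frac{29}{4}$ ($m{\left(w \right)} = \left(\left(-6 + \frac{1}{8} \left(-2\right)\right) - 3\right) + 2 = \left(\left(-6 - \frac{1}{4}\right) - 3\right) + 2 = \left(- \frac{25}{4} - 3\right) + 2 = - \frac{37}{4} + 2 = - \frac{29}{4}$)
$m{\left(-8 \right)} - c{\left(b{\left(k,C \right)} \right)} = - \frac{29}{4} - \left(\left(-5\right)^{2} + 5 \left(-5\right) + 5 \left(-5\right) - -25\right) = - \frac{29}{4} - \left(25 - 25 - 25 + 25\right) = - \frac{29}{4} - 0 = - \frac{29}{4} + 0 = - \frac{29}{4}$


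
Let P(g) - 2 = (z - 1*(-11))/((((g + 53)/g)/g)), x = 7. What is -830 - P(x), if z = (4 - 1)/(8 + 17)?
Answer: -630811/750 ≈ -841.08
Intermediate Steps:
z = 3/25 ≈ 0.12000
P(g) = 2 + 278*g²/(25*(53 + g)) (P(g) = 2 + (3/25 - 1*(-11))/((((g + 53)/g)/g)) = 2 + (3/25 + 11)/((((53 + g)/g)/g)) = 2 + 278/(25*((((53 + g)/g)/g))) = 2 + 278/(25*(((53 + g)/g²))) = 2 + 278*(g²/(53 + g))/25 = 2 + 278*g²/(25*(53 + g)))
-830 - P(x) = -830 - 2*(1325 + 25*7 + 139*7²)/(25*(53 + 7)) = -830 - 2*(1325 + 175 + 139*49)/(25*60) = -830 - 2*(1325 + 175 + 6811)/(25*60) = -830 - 2*8311/(25*60) = -830 - 1*8311/750 = -830 - 8311/750 = -630811/750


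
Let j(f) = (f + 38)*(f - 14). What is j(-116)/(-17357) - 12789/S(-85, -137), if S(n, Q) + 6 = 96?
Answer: -24765697/173570 ≈ -142.68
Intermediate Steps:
S(n, Q) = 90 (S(n, Q) = -6 + 96 = 90)
j(f) = (-14 + f)*(38 + f) (j(f) = (38 + f)*(-14 + f) = (-14 + f)*(38 + f))
j(-116)/(-17357) - 12789/S(-85, -137) = (-532 + (-116)² + 24*(-116))/(-17357) - 12789/90 = (-532 + 13456 - 2784)*(-1/17357) - 12789*1/90 = 10140*(-1/17357) - 1421/10 = -10140/17357 - 1421/10 = -24765697/173570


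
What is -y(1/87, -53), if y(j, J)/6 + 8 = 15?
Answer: -42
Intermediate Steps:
y(j, J) = 42 (y(j, J) = -48 + 6*15 = -48 + 90 = 42)
-y(1/87, -53) = -1*42 = -42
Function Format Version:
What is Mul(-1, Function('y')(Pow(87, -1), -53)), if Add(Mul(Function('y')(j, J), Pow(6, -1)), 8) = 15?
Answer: -42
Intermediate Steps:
Function('y')(j, J) = 42 (Function('y')(j, J) = Add(-48, Mul(6, 15)) = Add(-48, 90) = 42)
Mul(-1, Function('y')(Pow(87, -1), -53)) = Mul(-1, 42) = -42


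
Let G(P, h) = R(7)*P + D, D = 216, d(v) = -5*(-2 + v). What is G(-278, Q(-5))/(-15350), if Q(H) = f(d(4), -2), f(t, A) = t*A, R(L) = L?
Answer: 173/1535 ≈ 0.11270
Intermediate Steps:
d(v) = 10 - 5*v
f(t, A) = A*t
Q(H) = 20 (Q(H) = -2*(10 - 5*4) = -2*(10 - 20) = -2*(-10) = 20)
G(P, h) = 216 + 7*P (G(P, h) = 7*P + 216 = 216 + 7*P)
G(-278, Q(-5))/(-15350) = (216 + 7*(-278))/(-15350) = (216 - 1946)*(-1/15350) = -1730*(-1/15350) = 173/1535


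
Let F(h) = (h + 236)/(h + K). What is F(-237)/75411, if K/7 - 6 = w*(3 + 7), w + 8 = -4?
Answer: 1/78050385 ≈ 1.2812e-8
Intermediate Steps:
w = -12 (w = -8 - 4 = -12)
K = -798 (K = 42 + 7*(-12*(3 + 7)) = 42 + 7*(-12*10) = 42 + 7*(-120) = 42 - 840 = -798)
F(h) = (236 + h)/(-798 + h) (F(h) = (h + 236)/(h - 798) = (236 + h)/(-798 + h))
F(-237)/75411 = ((236 - 237)/(-798 - 237))/75411 = (-1/(-1035))*(1/75411) = -1/1035*(-1)*(1/75411) = (1/1035)*(1/75411) = 1/78050385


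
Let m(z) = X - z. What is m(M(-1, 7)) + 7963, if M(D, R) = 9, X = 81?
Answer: 8035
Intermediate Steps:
m(z) = 81 - z
m(M(-1, 7)) + 7963 = (81 - 1*9) + 7963 = (81 - 9) + 7963 = 72 + 7963 = 8035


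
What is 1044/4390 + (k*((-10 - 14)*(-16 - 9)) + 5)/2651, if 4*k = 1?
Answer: 1724047/5818945 ≈ 0.29628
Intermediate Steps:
k = ¼ (k = (¼)*1 = ¼ ≈ 0.25000)
1044/4390 + (k*((-10 - 14)*(-16 - 9)) + 5)/2651 = 1044/4390 + (((-10 - 14)*(-16 - 9))/4 + 5)/2651 = 1044*(1/4390) + ((-24*(-25))/4 + 5)*(1/2651) = 522/2195 + ((¼)*600 + 5)*(1/2651) = 522/2195 + (150 + 5)*(1/2651) = 522/2195 + 155*(1/2651) = 522/2195 + 155/2651 = 1724047/5818945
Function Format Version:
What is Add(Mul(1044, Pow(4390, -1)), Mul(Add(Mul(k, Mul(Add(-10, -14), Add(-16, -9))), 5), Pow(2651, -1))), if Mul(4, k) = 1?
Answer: Rational(1724047, 5818945) ≈ 0.29628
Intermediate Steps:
k = Rational(1, 4) (k = Mul(Rational(1, 4), 1) = Rational(1, 4) ≈ 0.25000)
Add(Mul(1044, Pow(4390, -1)), Mul(Add(Mul(k, Mul(Add(-10, -14), Add(-16, -9))), 5), Pow(2651, -1))) = Add(Mul(1044, Pow(4390, -1)), Mul(Add(Mul(Rational(1, 4), Mul(Add(-10, -14), Add(-16, -9))), 5), Pow(2651, -1))) = Add(Mul(1044, Rational(1, 4390)), Mul(Add(Mul(Rational(1, 4), Mul(-24, -25)), 5), Rational(1, 2651))) = Add(Rational(522, 2195), Mul(Add(Mul(Rational(1, 4), 600), 5), Rational(1, 2651))) = Add(Rational(522, 2195), Mul(Add(150, 5), Rational(1, 2651))) = Add(Rational(522, 2195), Mul(155, Rational(1, 2651))) = Add(Rational(522, 2195), Rational(155, 2651)) = Rational(1724047, 5818945)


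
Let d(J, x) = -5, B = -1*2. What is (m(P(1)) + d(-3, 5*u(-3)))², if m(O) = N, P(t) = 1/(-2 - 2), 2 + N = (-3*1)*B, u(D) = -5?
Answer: 1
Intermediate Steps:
B = -2
N = 4 (N = -2 - 3*1*(-2) = -2 - 3*(-2) = -2 + 6 = 4)
P(t) = -¼ (P(t) = 1/(-4) = -¼)
m(O) = 4
(m(P(1)) + d(-3, 5*u(-3)))² = (4 - 5)² = (-1)² = 1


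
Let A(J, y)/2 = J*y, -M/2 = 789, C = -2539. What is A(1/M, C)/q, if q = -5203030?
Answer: -2539/4105190670 ≈ -6.1849e-7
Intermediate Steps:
M = -1578 (M = -2*789 = -1578)
A(J, y) = 2*J*y (A(J, y) = 2*(J*y) = 2*J*y)
A(1/M, C)/q = (2*(-2539)/(-1578))/(-5203030) = (2*(-1/1578)*(-2539))*(-1/5203030) = (2539/789)*(-1/5203030) = -2539/4105190670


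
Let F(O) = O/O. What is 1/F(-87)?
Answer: 1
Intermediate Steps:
F(O) = 1
1/F(-87) = 1/1 = 1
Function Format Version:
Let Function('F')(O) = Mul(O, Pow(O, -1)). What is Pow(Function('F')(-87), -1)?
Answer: 1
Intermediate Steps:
Function('F')(O) = 1
Pow(Function('F')(-87), -1) = Pow(1, -1) = 1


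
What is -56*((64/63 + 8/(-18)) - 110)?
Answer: 6128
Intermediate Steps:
-56*((64/63 + 8/(-18)) - 110) = -56*((64*(1/63) + 8*(-1/18)) - 110) = -56*((64/63 - 4/9) - 110) = -56*(4/7 - 110) = -56*(-766/7) = 6128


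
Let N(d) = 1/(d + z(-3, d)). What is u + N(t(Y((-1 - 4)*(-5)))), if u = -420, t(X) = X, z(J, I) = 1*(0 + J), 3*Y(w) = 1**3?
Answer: -3363/8 ≈ -420.38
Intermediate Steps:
Y(w) = 1/3 (Y(w) = (1/3)*1**3 = (1/3)*1 = 1/3)
z(J, I) = J (z(J, I) = 1*J = J)
N(d) = 1/(-3 + d) (N(d) = 1/(d - 3) = 1/(-3 + d))
u + N(t(Y((-1 - 4)*(-5)))) = -420 + 1/(-3 + 1/3) = -420 + 1/(-8/3) = -420 - 3/8 = -3363/8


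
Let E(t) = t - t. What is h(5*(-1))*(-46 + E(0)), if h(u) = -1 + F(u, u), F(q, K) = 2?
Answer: -46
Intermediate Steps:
E(t) = 0
h(u) = 1 (h(u) = -1 + 2 = 1)
h(5*(-1))*(-46 + E(0)) = 1*(-46 + 0) = 1*(-46) = -46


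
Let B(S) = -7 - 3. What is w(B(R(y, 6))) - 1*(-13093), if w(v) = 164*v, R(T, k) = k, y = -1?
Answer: 11453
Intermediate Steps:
B(S) = -10
w(B(R(y, 6))) - 1*(-13093) = 164*(-10) - 1*(-13093) = -1640 + 13093 = 11453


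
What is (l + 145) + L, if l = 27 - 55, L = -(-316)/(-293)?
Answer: 33965/293 ≈ 115.92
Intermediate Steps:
L = -316/293 (L = -(-316)*(-1)/293 = -1*316/293 = -316/293 ≈ -1.0785)
l = -28
(l + 145) + L = (-28 + 145) - 316/293 = 117 - 316/293 = 33965/293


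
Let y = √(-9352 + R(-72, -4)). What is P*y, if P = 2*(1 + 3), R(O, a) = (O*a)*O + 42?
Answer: 8*I*√30046 ≈ 1386.7*I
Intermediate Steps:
R(O, a) = 42 + a*O² (R(O, a) = a*O² + 42 = 42 + a*O²)
P = 8 (P = 2*4 = 8)
y = I*√30046 (y = √(-9352 + (42 - 4*(-72)²)) = √(-9352 + (42 - 4*5184)) = √(-9352 + (42 - 20736)) = √(-9352 - 20694) = √(-30046) = I*√30046 ≈ 173.34*I)
P*y = 8*(I*√30046) = 8*I*√30046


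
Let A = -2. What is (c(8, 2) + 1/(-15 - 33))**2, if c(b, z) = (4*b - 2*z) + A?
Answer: 1555009/2304 ≈ 674.92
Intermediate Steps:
c(b, z) = -2 - 2*z + 4*b (c(b, z) = (4*b - 2*z) - 2 = (-2*z + 4*b) - 2 = -2 - 2*z + 4*b)
(c(8, 2) + 1/(-15 - 33))**2 = ((-2 - 2*2 + 4*8) + 1/(-15 - 33))**2 = ((-2 - 4 + 32) + 1/(-48))**2 = (26 - 1/48)**2 = (1247/48)**2 = 1555009/2304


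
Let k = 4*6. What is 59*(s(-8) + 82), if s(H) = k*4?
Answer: 10502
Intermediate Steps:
k = 24
s(H) = 96 (s(H) = 24*4 = 96)
59*(s(-8) + 82) = 59*(96 + 82) = 59*178 = 10502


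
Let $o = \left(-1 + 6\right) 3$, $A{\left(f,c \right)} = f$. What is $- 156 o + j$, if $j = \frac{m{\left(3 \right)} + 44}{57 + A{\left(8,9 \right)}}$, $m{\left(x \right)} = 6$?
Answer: $- \frac{30410}{13} \approx -2339.2$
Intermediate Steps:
$o = 15$ ($o = 5 \cdot 3 = 15$)
$j = \frac{10}{13}$ ($j = \frac{6 + 44}{57 + 8} = \frac{50}{65} = 50 \cdot \frac{1}{65} = \frac{10}{13} \approx 0.76923$)
$- 156 o + j = \left(-156\right) 15 + \frac{10}{13} = -2340 + \frac{10}{13} = - \frac{30410}{13}$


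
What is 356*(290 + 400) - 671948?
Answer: -426308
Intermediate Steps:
356*(290 + 400) - 671948 = 356*690 - 671948 = 245640 - 671948 = -426308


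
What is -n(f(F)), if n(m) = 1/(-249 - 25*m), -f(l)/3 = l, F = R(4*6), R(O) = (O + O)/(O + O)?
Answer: 1/174 ≈ 0.0057471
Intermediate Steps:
R(O) = 1 (R(O) = (2*O)/((2*O)) = (2*O)*(1/(2*O)) = 1)
F = 1
f(l) = -3*l
-n(f(F)) = -(-1)/(249 + 25*(-3*1)) = -(-1)/(249 + 25*(-3)) = -(-1)/(249 - 75) = -(-1)/174 = -1*(-1/174) = 1/174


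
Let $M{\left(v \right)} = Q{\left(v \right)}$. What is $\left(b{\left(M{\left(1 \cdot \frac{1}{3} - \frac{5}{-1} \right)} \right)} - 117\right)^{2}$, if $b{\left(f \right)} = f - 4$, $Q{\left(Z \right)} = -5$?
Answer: $15876$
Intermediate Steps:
$M{\left(v \right)} = -5$
$b{\left(f \right)} = -4 + f$
$\left(b{\left(M{\left(1 \cdot \frac{1}{3} - \frac{5}{-1} \right)} \right)} - 117\right)^{2} = \left(\left(-4 - 5\right) - 117\right)^{2} = \left(-9 - 117\right)^{2} = \left(-126\right)^{2} = 15876$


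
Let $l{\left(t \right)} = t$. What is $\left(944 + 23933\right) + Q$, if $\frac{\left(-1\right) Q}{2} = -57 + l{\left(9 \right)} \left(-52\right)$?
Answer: $25927$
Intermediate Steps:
$Q = 1050$ ($Q = - 2 \left(-57 + 9 \left(-52\right)\right) = - 2 \left(-57 - 468\right) = \left(-2\right) \left(-525\right) = 1050$)
$\left(944 + 23933\right) + Q = \left(944 + 23933\right) + 1050 = 24877 + 1050 = 25927$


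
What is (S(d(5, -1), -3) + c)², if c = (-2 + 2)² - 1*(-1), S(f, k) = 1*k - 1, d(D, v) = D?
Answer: 9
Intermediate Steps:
S(f, k) = -1 + k (S(f, k) = k - 1 = -1 + k)
c = 1 (c = 0² + 1 = 0 + 1 = 1)
(S(d(5, -1), -3) + c)² = ((-1 - 3) + 1)² = (-4 + 1)² = (-3)² = 9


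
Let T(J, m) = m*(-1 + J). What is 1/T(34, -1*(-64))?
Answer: 1/2112 ≈ 0.00047348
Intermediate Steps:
1/T(34, -1*(-64)) = 1/((-1*(-64))*(-1 + 34)) = 1/(64*33) = 1/2112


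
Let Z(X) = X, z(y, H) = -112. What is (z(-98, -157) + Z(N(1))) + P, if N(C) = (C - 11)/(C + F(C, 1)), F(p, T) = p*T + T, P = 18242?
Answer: 54380/3 ≈ 18127.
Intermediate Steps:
F(p, T) = T + T*p (F(p, T) = T*p + T = T + T*p)
N(C) = (-11 + C)/(1 + 2*C) (N(C) = (C - 11)/(C + 1*(1 + C)) = (-11 + C)/(C + (1 + C)) = (-11 + C)/(1 + 2*C))
(z(-98, -157) + Z(N(1))) + P = (-112 + (-11 + 1)/(1 + 2*1)) + 18242 = (-112 - 10/(1 + 2)) + 18242 = (-112 - 10/3) + 18242 = -346/3 + 18242 = 54380/3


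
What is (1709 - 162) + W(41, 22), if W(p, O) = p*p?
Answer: 3228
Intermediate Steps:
W(p, O) = p²
(1709 - 162) + W(41, 22) = (1709 - 162) + 41² = 1547 + 1681 = 3228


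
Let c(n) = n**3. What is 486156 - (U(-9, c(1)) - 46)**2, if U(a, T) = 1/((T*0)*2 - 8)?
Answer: 30977823/64 ≈ 4.8403e+5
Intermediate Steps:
U(a, T) = -1/8 (U(a, T) = 1/(0*2 - 8) = 1/(0 - 8) = 1/(-8) = -1/8)
486156 - (U(-9, c(1)) - 46)**2 = 486156 - (-1/8 - 46)**2 = 486156 - (-369/8)**2 = 486156 - 1*136161/64 = 486156 - 136161/64 = 30977823/64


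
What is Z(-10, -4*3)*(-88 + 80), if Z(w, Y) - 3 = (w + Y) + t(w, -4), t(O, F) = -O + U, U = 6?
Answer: 24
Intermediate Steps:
t(O, F) = 6 - O (t(O, F) = -O + 6 = 6 - O)
Z(w, Y) = 9 + Y (Z(w, Y) = 3 + ((w + Y) + (6 - w)) = 3 + ((Y + w) + (6 - w)) = 3 + (6 + Y) = 9 + Y)
Z(-10, -4*3)*(-88 + 80) = (9 - 4*3)*(-88 + 80) = (9 - 12)*(-8) = -3*(-8) = 24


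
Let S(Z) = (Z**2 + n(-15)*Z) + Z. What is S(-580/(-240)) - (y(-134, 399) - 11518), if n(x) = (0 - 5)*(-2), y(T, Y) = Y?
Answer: 1605805/144 ≈ 11151.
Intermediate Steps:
n(x) = 10 (n(x) = -5*(-2) = 10)
S(Z) = Z**2 + 11*Z (S(Z) = (Z**2 + 10*Z) + Z = Z**2 + 11*Z)
S(-580/(-240)) - (y(-134, 399) - 11518) = (-580/(-240))*(11 - 580/(-240)) - (399 - 11518) = (-580*(-1/240))*(11 - 580*(-1/240)) - 1*(-11119) = 29*(11 + 29/12)/12 + 11119 = (29/12)*(161/12) + 11119 = 4669/144 + 11119 = 1605805/144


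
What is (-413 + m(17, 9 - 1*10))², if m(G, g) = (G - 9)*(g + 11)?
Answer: 110889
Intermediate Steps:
m(G, g) = (-9 + G)*(11 + g)
(-413 + m(17, 9 - 1*10))² = (-413 + (-99 - 9*(9 - 1*10) + 11*17 + 17*(9 - 1*10)))² = (-413 + (-99 - 9*(9 - 10) + 187 + 17*(9 - 10)))² = (-413 + (-99 - 9*(-1) + 187 + 17*(-1)))² = (-413 + (-99 + 9 + 187 - 17))² = (-413 + 80)² = (-333)² = 110889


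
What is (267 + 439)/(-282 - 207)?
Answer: -706/489 ≈ -1.4438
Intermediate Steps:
(267 + 439)/(-282 - 207) = 706/(-489) = 706*(-1/489) = -706/489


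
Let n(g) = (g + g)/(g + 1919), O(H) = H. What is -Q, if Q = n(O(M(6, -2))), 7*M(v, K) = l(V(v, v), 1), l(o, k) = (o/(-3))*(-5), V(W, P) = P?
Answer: -20/13443 ≈ -0.0014878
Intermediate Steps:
l(o, k) = 5*o/3 (l(o, k) = (o*(-⅓))*(-5) = -o/3*(-5) = 5*o/3)
M(v, K) = 5*v/21 (M(v, K) = (5*v/3)/7 = 5*v/21)
n(g) = 2*g/(1919 + g) (n(g) = (2*g)/(1919 + g) = 2*g/(1919 + g))
Q = 20/13443 (Q = 2*((5/21)*6)/(1919 + (5/21)*6) = 2*(10/7)/(1919 + 10/7) = 2*(10/7)/(13443/7) = 2*(10/7)*(7/13443) = 20/13443 ≈ 0.0014878)
-Q = -1*20/13443 = -20/13443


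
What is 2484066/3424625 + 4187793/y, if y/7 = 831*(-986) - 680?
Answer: -82281893373/19658450229250 ≈ -0.0041856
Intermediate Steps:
y = -5740322 (y = 7*(831*(-986) - 680) = 7*(-819366 - 680) = 7*(-820046) = -5740322)
2484066/3424625 + 4187793/y = 2484066/3424625 + 4187793/(-5740322) = 2484066*(1/3424625) + 4187793*(-1/5740322) = 2484066/3424625 - 4187793/5740322 = -82281893373/19658450229250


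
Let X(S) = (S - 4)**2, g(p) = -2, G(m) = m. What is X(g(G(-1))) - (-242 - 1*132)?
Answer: 410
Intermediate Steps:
X(S) = (-4 + S)**2
X(g(G(-1))) - (-242 - 1*132) = (-4 - 2)**2 - (-242 - 1*132) = (-6)**2 - (-242 - 132) = 36 - 1*(-374) = 36 + 374 = 410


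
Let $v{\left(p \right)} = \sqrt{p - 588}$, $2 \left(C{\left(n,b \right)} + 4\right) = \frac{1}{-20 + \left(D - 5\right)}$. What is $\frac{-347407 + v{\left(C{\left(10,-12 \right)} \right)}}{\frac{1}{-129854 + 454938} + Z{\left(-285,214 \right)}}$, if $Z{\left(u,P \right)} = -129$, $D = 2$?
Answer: $\frac{112936457188}{41935835} - \frac{162542 i \sqrt{1252718}}{964524205} \approx 2693.1 - 0.18862 i$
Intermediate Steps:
$C{\left(n,b \right)} = - \frac{185}{46}$ ($C{\left(n,b \right)} = -4 + \frac{1}{2 \left(-20 + \left(2 - 5\right)\right)} = -4 + \frac{1}{2 \left(-20 - 3\right)} = -4 + \frac{1}{2 \left(-23\right)} = -4 + \frac{1}{2} \left(- \frac{1}{23}\right) = -4 - \frac{1}{46} = - \frac{185}{46}$)
$v{\left(p \right)} = \sqrt{-588 + p}$
$\frac{-347407 + v{\left(C{\left(10,-12 \right)} \right)}}{\frac{1}{-129854 + 454938} + Z{\left(-285,214 \right)}} = \frac{-347407 + \sqrt{-588 - \frac{185}{46}}}{\frac{1}{-129854 + 454938} - 129} = \frac{-347407 + \sqrt{- \frac{27233}{46}}}{\frac{1}{325084} - 129} = \frac{-347407 + \frac{i \sqrt{1252718}}{46}}{\frac{1}{325084} - 129} = \frac{-347407 + \frac{i \sqrt{1252718}}{46}}{- \frac{41935835}{325084}} = \left(-347407 + \frac{i \sqrt{1252718}}{46}\right) \left(- \frac{325084}{41935835}\right) = \frac{112936457188}{41935835} - \frac{162542 i \sqrt{1252718}}{964524205}$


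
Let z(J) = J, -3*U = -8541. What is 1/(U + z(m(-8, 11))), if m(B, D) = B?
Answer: 1/2839 ≈ 0.00035224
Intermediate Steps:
U = 2847 (U = -⅓*(-8541) = 2847)
1/(U + z(m(-8, 11))) = 1/(2847 - 8) = 1/2839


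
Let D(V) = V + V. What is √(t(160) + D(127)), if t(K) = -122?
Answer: 2*√33 ≈ 11.489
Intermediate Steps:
D(V) = 2*V
√(t(160) + D(127)) = √(-122 + 2*127) = √(-122 + 254) = √132 = 2*√33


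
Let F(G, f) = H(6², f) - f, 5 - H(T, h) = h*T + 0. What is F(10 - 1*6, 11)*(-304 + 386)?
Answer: -32964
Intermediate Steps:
H(T, h) = 5 - T*h (H(T, h) = 5 - (h*T + 0) = 5 - (T*h + 0) = 5 - T*h)
F(G, f) = 5 - 37*f (F(G, f) = (5 - 1*6²*f) - f = (5 - 1*36*f) - f = (5 - 36*f) - f = 5 - 37*f)
F(10 - 1*6, 11)*(-304 + 386) = (5 - 37*11)*(-304 + 386) = (5 - 407)*82 = -402*82 = -32964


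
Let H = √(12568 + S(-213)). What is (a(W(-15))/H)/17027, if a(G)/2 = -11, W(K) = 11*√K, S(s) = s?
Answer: -22*√12355/210368585 ≈ -1.1624e-5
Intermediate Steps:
a(G) = -22 (a(G) = 2*(-11) = -22)
H = √12355 (H = √(12568 - 213) = √12355 ≈ 111.15)
(a(W(-15))/H)/17027 = -22*√12355/12355/17027 = -22*√12355/12355*(1/17027) = -22*√12355/210368585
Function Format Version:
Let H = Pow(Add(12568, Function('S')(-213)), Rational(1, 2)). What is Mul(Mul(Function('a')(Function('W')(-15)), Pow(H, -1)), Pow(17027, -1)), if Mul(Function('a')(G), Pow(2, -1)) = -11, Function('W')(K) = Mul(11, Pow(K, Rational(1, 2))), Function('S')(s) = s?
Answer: Mul(Rational(-22, 210368585), Pow(12355, Rational(1, 2))) ≈ -1.1624e-5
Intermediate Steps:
Function('a')(G) = -22 (Function('a')(G) = Mul(2, -11) = -22)
H = Pow(12355, Rational(1, 2)) (H = Pow(Add(12568, -213), Rational(1, 2)) = Pow(12355, Rational(1, 2)) ≈ 111.15)
Mul(Mul(Function('a')(Function('W')(-15)), Pow(H, -1)), Pow(17027, -1)) = Mul(Mul(-22, Pow(Pow(12355, Rational(1, 2)), -1)), Pow(17027, -1)) = Mul(Mul(-22, Mul(Rational(1, 12355), Pow(12355, Rational(1, 2)))), Rational(1, 17027)) = Mul(Mul(Rational(-22, 12355), Pow(12355, Rational(1, 2))), Rational(1, 17027)) = Mul(Rational(-22, 210368585), Pow(12355, Rational(1, 2)))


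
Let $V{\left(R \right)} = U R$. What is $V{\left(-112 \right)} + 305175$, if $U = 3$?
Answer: $304839$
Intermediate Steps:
$V{\left(R \right)} = 3 R$
$V{\left(-112 \right)} + 305175 = 3 \left(-112\right) + 305175 = -336 + 305175 = 304839$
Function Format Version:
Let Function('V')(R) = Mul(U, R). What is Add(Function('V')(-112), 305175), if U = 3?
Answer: 304839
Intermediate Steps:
Function('V')(R) = Mul(3, R)
Add(Function('V')(-112), 305175) = Add(Mul(3, -112), 305175) = Add(-336, 305175) = 304839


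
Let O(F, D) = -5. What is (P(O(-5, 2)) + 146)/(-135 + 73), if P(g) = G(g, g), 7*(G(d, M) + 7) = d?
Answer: -484/217 ≈ -2.2304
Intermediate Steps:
G(d, M) = -7 + d/7
P(g) = -7 + g/7
(P(O(-5, 2)) + 146)/(-135 + 73) = ((-7 + (1/7)*(-5)) + 146)/(-135 + 73) = ((-7 - 5/7) + 146)/(-62) = -(-54/7 + 146)/62 = -1/62*968/7 = -484/217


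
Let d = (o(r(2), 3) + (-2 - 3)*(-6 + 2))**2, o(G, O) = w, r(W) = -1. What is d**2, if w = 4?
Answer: 331776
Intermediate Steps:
o(G, O) = 4
d = 576 (d = (4 + (-2 - 3)*(-6 + 2))**2 = (4 - 5*(-4))**2 = (4 + 20)**2 = 24**2 = 576)
d**2 = 576**2 = 331776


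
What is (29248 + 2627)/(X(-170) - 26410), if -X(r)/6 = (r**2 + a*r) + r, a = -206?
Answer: -6375/81782 ≈ -0.077951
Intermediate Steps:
X(r) = -6*r**2 + 1230*r (X(r) = -6*((r**2 - 206*r) + r) = -6*(r**2 - 205*r) = -6*r**2 + 1230*r)
(29248 + 2627)/(X(-170) - 26410) = (29248 + 2627)/(6*(-170)*(205 - 1*(-170)) - 26410) = 31875/(6*(-170)*(205 + 170) - 26410) = 31875/(6*(-170)*375 - 26410) = 31875/(-382500 - 26410) = 31875/(-408910) = 31875*(-1/408910) = -6375/81782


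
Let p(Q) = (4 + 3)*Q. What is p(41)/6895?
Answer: 41/985 ≈ 0.041624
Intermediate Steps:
p(Q) = 7*Q
p(41)/6895 = (7*41)/6895 = 287*(1/6895) = 41/985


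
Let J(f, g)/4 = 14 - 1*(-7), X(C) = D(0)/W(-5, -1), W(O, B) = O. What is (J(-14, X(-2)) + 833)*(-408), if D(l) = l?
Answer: -374136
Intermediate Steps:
X(C) = 0 (X(C) = 0/(-5) = 0*(-⅕) = 0)
J(f, g) = 84 (J(f, g) = 4*(14 - 1*(-7)) = 4*(14 + 7) = 4*21 = 84)
(J(-14, X(-2)) + 833)*(-408) = (84 + 833)*(-408) = 917*(-408) = -374136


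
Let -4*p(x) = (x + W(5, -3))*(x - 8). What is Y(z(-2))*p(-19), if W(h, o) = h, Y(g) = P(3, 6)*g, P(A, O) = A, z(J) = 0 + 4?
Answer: -1134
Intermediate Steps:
z(J) = 4
Y(g) = 3*g
p(x) = -(-8 + x)*(5 + x)/4 (p(x) = -(x + 5)*(x - 8)/4 = -(5 + x)*(-8 + x)/4 = -(-8 + x)*(5 + x)/4)
Y(z(-2))*p(-19) = (3*4)*(10 - ¼*(-19)² + (¾)*(-19)) = 12*(10 - ¼*361 - 57/4) = 12*(10 - 361/4 - 57/4) = 12*(-189/2) = -1134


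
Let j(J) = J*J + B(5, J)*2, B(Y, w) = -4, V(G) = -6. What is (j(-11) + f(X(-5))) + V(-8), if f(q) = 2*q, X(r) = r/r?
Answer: 109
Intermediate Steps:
X(r) = 1
j(J) = -8 + J**2 (j(J) = J*J - 4*2 = J**2 - 8 = -8 + J**2)
(j(-11) + f(X(-5))) + V(-8) = ((-8 + (-11)**2) + 2*1) - 6 = ((-8 + 121) + 2) - 6 = (113 + 2) - 6 = 115 - 6 = 109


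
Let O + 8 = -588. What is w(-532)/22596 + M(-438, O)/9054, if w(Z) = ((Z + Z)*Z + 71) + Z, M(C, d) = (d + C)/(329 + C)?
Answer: 93032209391/3716612676 ≈ 25.031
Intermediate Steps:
O = -596 (O = -8 - 588 = -596)
M(C, d) = (C + d)/(329 + C)
w(Z) = 71 + Z + 2*Z² (w(Z) = ((2*Z)*Z + 71) + Z = (2*Z² + 71) + Z = (71 + 2*Z²) + Z = 71 + Z + 2*Z²)
w(-532)/22596 + M(-438, O)/9054 = (71 - 532 + 2*(-532)²)/22596 + ((-438 - 596)/(329 - 438))/9054 = (71 - 532 + 2*283024)*(1/22596) + (-1034/(-109))*(1/9054) = (71 - 532 + 566048)*(1/22596) - 1/109*(-1034)*(1/9054) = 565587*(1/22596) + (1034/109)*(1/9054) = 188529/7532 + 517/493443 = 93032209391/3716612676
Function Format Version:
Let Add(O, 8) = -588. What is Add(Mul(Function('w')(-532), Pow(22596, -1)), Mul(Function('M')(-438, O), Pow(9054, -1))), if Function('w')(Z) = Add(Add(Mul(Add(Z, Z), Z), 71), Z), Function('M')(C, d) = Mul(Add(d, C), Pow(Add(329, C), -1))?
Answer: Rational(93032209391, 3716612676) ≈ 25.031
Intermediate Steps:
O = -596 (O = Add(-8, -588) = -596)
Function('M')(C, d) = Mul(Pow(Add(329, C), -1), Add(C, d)) (Function('M')(C, d) = Mul(Add(C, d), Pow(Add(329, C), -1)) = Mul(Pow(Add(329, C), -1), Add(C, d)))
Function('w')(Z) = Add(71, Z, Mul(2, Pow(Z, 2))) (Function('w')(Z) = Add(Add(Mul(Mul(2, Z), Z), 71), Z) = Add(Add(Mul(2, Pow(Z, 2)), 71), Z) = Add(Add(71, Mul(2, Pow(Z, 2))), Z) = Add(71, Z, Mul(2, Pow(Z, 2))))
Add(Mul(Function('w')(-532), Pow(22596, -1)), Mul(Function('M')(-438, O), Pow(9054, -1))) = Add(Mul(Add(71, -532, Mul(2, Pow(-532, 2))), Pow(22596, -1)), Mul(Mul(Pow(Add(329, -438), -1), Add(-438, -596)), Pow(9054, -1))) = Add(Mul(Add(71, -532, Mul(2, 283024)), Rational(1, 22596)), Mul(Mul(Pow(-109, -1), -1034), Rational(1, 9054))) = Add(Mul(Add(71, -532, 566048), Rational(1, 22596)), Mul(Mul(Rational(-1, 109), -1034), Rational(1, 9054))) = Add(Mul(565587, Rational(1, 22596)), Mul(Rational(1034, 109), Rational(1, 9054))) = Add(Rational(188529, 7532), Rational(517, 493443)) = Rational(93032209391, 3716612676)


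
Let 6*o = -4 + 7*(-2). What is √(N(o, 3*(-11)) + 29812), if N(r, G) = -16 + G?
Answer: 3*√3307 ≈ 172.52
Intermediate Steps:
o = -3 (o = (-4 + 7*(-2))/6 = (-4 - 14)/6 = (⅙)*(-18) = -3)
√(N(o, 3*(-11)) + 29812) = √((-16 + 3*(-11)) + 29812) = √((-16 - 33) + 29812) = √(-49 + 29812) = √29763 = 3*√3307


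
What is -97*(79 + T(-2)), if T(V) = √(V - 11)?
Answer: -7663 - 97*I*√13 ≈ -7663.0 - 349.74*I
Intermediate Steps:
T(V) = √(-11 + V)
-97*(79 + T(-2)) = -97*(79 + √(-11 - 2)) = -97*(79 + √(-13)) = -97*(79 + I*√13) = -7663 - 97*I*√13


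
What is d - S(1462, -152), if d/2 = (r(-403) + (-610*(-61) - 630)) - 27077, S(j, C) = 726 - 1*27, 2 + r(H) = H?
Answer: 17497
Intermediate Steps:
r(H) = -2 + H
S(j, C) = 699 (S(j, C) = 726 - 27 = 699)
d = 18196 (d = 2*(((-2 - 403) + (-610*(-61) - 630)) - 27077) = 2*((-405 + (37210 - 630)) - 27077) = 2*((-405 + 36580) - 27077) = 2*(36175 - 27077) = 2*9098 = 18196)
d - S(1462, -152) = 18196 - 1*699 = 18196 - 699 = 17497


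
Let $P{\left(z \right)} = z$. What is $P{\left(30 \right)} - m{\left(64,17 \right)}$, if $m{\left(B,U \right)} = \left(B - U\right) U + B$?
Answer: $-833$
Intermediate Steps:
$m{\left(B,U \right)} = B + U \left(B - U\right)$ ($m{\left(B,U \right)} = U \left(B - U\right) + B = B + U \left(B - U\right)$)
$P{\left(30 \right)} - m{\left(64,17 \right)} = 30 - \left(64 - 17^{2} + 64 \cdot 17\right) = 30 - \left(64 - 289 + 1088\right) = 30 - 863 = -833$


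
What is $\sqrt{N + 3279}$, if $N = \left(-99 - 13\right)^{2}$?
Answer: $\sqrt{15823} \approx 125.79$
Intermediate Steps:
$N = 12544$ ($N = \left(-112\right)^{2} = 12544$)
$\sqrt{N + 3279} = \sqrt{12544 + 3279} = \sqrt{15823}$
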